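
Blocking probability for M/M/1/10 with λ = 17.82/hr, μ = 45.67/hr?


ρ = λ/μ = 17.82/45.67 = 0.3902
P_K = (1−ρ)ρ^K/(1−ρ^(K+1)) = (0.6098·0.00008180)/(1 − 0.00003192)
= 0.00004988/0.999968 = 0.00004989

Final: 0.00004989


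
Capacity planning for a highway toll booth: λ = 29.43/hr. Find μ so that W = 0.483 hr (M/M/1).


W = 1/(μ−λ) ⇒ μ − λ = 1/W = 1/0.483 = 2.0704
μ = λ + 1/W = 29.43 + 2.0704 = 31.5004 per hr

Final: 31.5004 /hr


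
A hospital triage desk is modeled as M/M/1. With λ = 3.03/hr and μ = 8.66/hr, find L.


ρ = λ/μ = 3.03/8.66 = 0.3499
L = ρ/(1−ρ) = 0.3499/(1 − 0.3499) = 0.3499/0.6501 = 0.5382

Final: 0.5382


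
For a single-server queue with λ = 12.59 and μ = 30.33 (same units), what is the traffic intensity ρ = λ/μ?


ρ = λ/μ = 12.59/30.33 = 0.4151

Final: 0.4151


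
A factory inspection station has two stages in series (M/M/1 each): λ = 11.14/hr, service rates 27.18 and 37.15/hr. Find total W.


Each node sees arrival rate λ = 11.14/hr (tandem ⇒ throughput preserved).
W₁ = 1/(μ₁−λ) = 1/(27.18−11.14) = 0.06234 hr
W₂ = 1/(μ₂−λ) = 1/(37.15−11.14) = 0.03845 hr
W_total = W₁ + W₂ = 0.06234 + 0.03845 = 0.10079 hr

Final: 0.10079 hr


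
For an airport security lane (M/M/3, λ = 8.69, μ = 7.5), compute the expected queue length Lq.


a = λ/μ = 1.1587; ρ = a/3 = 0.3862
P₀ = 0.307474
Lq = P₀·a^c·ρ / (c!·(1−ρ)²) = 0.307474·1.55552·0.3862/(6·0.37672)
= 0.08172

Final: 0.08172


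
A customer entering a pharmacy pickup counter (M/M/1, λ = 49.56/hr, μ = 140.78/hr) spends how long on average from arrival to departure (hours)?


W = 1/(μ−λ) = 1/(140.78 − 49.56) = 1/91.22 = 0.01096 hr

Final: 0.01096 hr


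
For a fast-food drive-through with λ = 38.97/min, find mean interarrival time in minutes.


Mean interarrival time = 1/λ = 1/38.97 minute = 0.02566 minute
In minutes: 0.02566 × 1 = 0.02566 min

Final: 0.02566 min


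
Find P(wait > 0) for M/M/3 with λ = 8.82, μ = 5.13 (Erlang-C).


a = λ/μ = 1.7193; ρ = a/3 = 0.5731
P₀ = 0.161774 (from M/M/c formula)
C(c,a) = [a^c/(c!(1−ρ))]·P₀ = [5.08222/(6·0.4269)]·0.161774
= 1.98416·0.161774 = 0.320986

Final: 0.320986


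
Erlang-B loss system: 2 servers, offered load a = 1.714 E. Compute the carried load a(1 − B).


B(2,1.714) = 0.351168 (Erlang-B)
Carried load = a(1 − B) = 1.714·(1 − 0.351168) = 1.714·0.648832 = 1.1121 E

Final: 1.1121 Erlangs


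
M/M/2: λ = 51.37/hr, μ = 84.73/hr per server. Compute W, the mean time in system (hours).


a = 0.6063; ρ = 0.3031; P₀ = 0.534755
Lq = P₀·a^c·ρ/(c!(1−ρ)²) = 0.06135
Wq = Lq/λ = 0.06135/51.37 = 0.001194 hr
W = Wq + 1/μ = 0.001194 + 0.01180 = 0.01300 hr

Final: 0.01300 hr


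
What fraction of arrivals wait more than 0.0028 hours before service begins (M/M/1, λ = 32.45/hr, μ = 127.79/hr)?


ρ = 32.45/127.79 = 0.2539
P(Wq > t) = ρ·e^{−(μ−λ)t} = 0.2539·e^{−0.2670}
= 0.2539·0.765710 = 0.194438

Final: 0.194438


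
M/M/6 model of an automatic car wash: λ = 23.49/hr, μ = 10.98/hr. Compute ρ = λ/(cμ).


ρ = λ/(cμ) = 23.49/(6·10.98) = 23.49/65.88 = 0.3566

Final: 0.3566


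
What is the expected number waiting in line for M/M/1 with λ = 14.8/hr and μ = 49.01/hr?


ρ = 14.8/49.01 = 0.3020
Lq = ρ²/(1−ρ) = 0.09119/0.6980 = 0.1306

Final: 0.1306


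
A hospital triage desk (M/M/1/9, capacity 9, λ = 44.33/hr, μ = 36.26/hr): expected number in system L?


ρ = 44.33/36.26 = 1.2226
L = ρ[1 − (K+1)ρ^K + Kρ^(K+1)] / [(1−ρ)(1−ρ^(K+1))]
Numerator: 1.2226·(1 − 10·6.101398 + 9·7.459321) = 8.704510
Denominator: (-0.2226)·(-6.459321) = 1.437582
L = 8.704510/1.437582 = 6.0550

Final: 6.0550


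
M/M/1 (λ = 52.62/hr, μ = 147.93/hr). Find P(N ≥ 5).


ρ = 52.62/147.93 = 0.3557
P(N ≥ n) = ρ^n = 0.3557^5 = 0.005695

Final: 0.005695


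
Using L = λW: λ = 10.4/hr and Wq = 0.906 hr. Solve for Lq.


Lq = λWq = 10.4·0.906 = 9.4224

Final: 9.4224


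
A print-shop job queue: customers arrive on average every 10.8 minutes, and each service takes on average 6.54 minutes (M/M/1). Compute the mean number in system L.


λ = 60/10.8 = 5.5556 /hr
μ = 60/6.54 = 9.1743 /hr
ρ = λ/μ = 5.5556/9.1743 = 0.6056
L = ρ/(1−ρ) = 0.6056/0.3944 = 1.5352

Final: 1.5352


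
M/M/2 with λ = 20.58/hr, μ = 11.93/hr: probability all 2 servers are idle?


a = λ/μ = 20.58/11.93 = 1.7251; ρ = a/c = 0.8625
Σ_{k=0}^{1} a^k/k! (terms k=0..1) = 1.00000 + 1.72506 = 2.72506
Tail: a^2/(2!(1−ρ)) = 2.97584/(2·0.1375) = 10.82372
P₀ = 1/(2.72506 + 10.82372) = 1/13.54878 = 0.073807

Final: 0.073807


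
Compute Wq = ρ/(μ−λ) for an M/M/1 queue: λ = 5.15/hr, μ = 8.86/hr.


ρ = 5.15/8.86 = 0.5813
Wq = ρ/(μ−λ) = 0.5813/(8.86 − 5.15) = 0.5813/3.71 = 0.1567 hr

Final: 0.1567 hr


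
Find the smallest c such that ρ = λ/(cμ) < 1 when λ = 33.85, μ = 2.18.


Stability requires cμ > λ ⇔ c > λ/μ.
λ/μ = 33.85/2.18 = 15.5275
Minimum integer c = ⌊15.5275⌋ + 1 = 16
Check: 16·2.18 = 34.88 > 33.85, while 15·2.18 = 32.70 ≤ 33.85

Final: 16 servers


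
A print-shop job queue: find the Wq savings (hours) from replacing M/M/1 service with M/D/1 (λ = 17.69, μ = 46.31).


ρ = 17.69/46.31 = 0.3820
Wq(M/M/1) = ρ/(μ−λ) = 0.3820/28.62 = 0.01335 hr
Wq(M/D/1) = ρ/(2(μ−λ)) = 0.006673 hr
Savings = 0.01335 − 0.006673 = 0.006673 hr

Final: 0.006673 hr


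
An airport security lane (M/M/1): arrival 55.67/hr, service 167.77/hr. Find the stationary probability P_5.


ρ = 55.67/167.77 = 0.3318
P_n = (1−ρ)·ρ^n = (1 − 0.3318)·0.3318^5 = 0.6682·0.004023 = 0.002688

Final: 0.002688


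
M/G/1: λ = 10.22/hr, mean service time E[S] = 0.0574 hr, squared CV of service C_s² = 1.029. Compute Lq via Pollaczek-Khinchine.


ρ = λ·E[S] = 10.22·0.0574 = 0.5866
Lq = ρ²(1+C_s²)/(2(1−ρ)) = 0.3441·(1+1.029)/(2·0.4134)
= 0.3441·2.0290/0.8267 = 0.84457

Final: 0.84457


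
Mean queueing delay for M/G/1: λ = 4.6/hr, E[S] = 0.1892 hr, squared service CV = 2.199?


ρ = λ·E[S] = 4.6·0.1892 = 0.8703
E[S²] = E[S]²(1+C_s²) = 0.1892²·(1+2.199) = 0.114513
Wq = λ·E[S²]/(2(1−ρ)) = 4.6·0.114513/(2·0.1297) = 2.03101 hr

Final: 2.03101 hr


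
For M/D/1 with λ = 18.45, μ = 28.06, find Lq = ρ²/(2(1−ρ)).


ρ = 18.45/28.06 = 0.6575
M/D/1: Lq = ρ²/(2(1−ρ)) = 0.4323/(2·0.3425) = 0.63118

Final: 0.63118


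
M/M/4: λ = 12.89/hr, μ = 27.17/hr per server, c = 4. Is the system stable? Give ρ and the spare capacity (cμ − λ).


Total capacity cμ = 4·27.17 = 108.68/hr
ρ = λ/(cμ) = 12.89/108.68 = 0.1186
Stable ⇔ ρ < 1: YES
Spare capacity = cμ − λ = 108.68 − 12.89 = 95.79/hr

Final: ρ = 0.1186; stable; margin = 95.79/hr


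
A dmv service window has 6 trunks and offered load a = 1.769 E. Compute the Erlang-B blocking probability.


B(c,a) = (a^c/c!) / Σ_{k=0}^{c} a^k/k!
a^6/6! = 0.042563
Σ terms (k=0..6): 1.00000 + 1.76900 + 1.56468 + 0.92264 + 0.40804 + 0.14436 + 0.04256 = 5.851285
B = 0.042563/5.851285 = 0.007274

Final: 0.007274


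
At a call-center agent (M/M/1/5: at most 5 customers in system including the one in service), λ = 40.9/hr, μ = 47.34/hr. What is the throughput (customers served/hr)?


ρ = 0.8640; P_K = (1−ρ)ρ^5/(1−ρ^6) = 0.112107
λ_eff = λ(1 − P_K) = 40.9·(1 − 0.112107) = 40.9·0.887893 = 36.3148 /hr

Final: 36.3148 /hr


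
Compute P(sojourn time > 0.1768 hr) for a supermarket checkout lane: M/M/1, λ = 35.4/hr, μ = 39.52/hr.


W ~ Exponential(μ−λ) for M/M/1.
μ − λ = 39.52 − 35.4 = 4.1200
P(W > t) = e^{−(μ−λ)t} = e^{−0.7284} = 0.482673

Final: 0.482673


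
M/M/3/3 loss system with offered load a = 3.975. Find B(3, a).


B(c,a) = (a^c/c!) / Σ_{k=0}^{c} a^k/k!
a^3/3! = 10.467914
Σ terms (k=0..3): 1.00000 + 3.97500 + 7.90031 + 10.46791 = 23.343227
B = 10.467914/23.343227 = 0.448435

Final: 0.448435


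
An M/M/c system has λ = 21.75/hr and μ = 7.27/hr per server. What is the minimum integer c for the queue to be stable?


Stability requires cμ > λ ⇔ c > λ/μ.
λ/μ = 21.75/7.27 = 2.9917
Minimum integer c = ⌊2.9917⌋ + 1 = 3
Check: 3·7.27 = 21.81 > 21.75, while 2·7.27 = 14.54 ≤ 21.75

Final: 3 servers


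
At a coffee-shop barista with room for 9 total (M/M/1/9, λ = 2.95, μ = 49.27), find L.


ρ = 2.95/49.27 = 0.05987
L = ρ[1 − (K+1)ρ^K + Kρ^(K+1)] / [(1−ρ)(1−ρ^(K+1))]
Numerator: 0.05987·(1 − 10·9.889e-12 + 9·5.921e-13) = 0.059874
Denominator: (0.9401)·(1.000000) = 0.940126
L = 0.059874/0.940126 = 0.06369

Final: 0.06369


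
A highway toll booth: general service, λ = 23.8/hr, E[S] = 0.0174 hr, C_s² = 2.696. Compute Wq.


ρ = λ·E[S] = 23.8·0.0174 = 0.4141
E[S²] = E[S]²(1+C_s²) = 0.0174²·(1+2.696) = 0.001119
Wq = λ·E[S²]/(2(1−ρ)) = 23.8·0.001119/(2·0.5859) = 0.02273 hr

Final: 0.02273 hr


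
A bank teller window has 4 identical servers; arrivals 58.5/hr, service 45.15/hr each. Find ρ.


ρ = λ/(cμ) = 58.5/(4·45.15) = 58.5/180.60 = 0.3239

Final: 0.3239


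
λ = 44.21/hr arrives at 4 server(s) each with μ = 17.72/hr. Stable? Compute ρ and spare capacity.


Total capacity cμ = 4·17.72 = 70.88/hr
ρ = λ/(cμ) = 44.21/70.88 = 0.6237
Stable ⇔ ρ < 1: YES
Spare capacity = cμ − λ = 70.88 − 44.21 = 26.67/hr

Final: ρ = 0.6237; stable; margin = 26.67/hr


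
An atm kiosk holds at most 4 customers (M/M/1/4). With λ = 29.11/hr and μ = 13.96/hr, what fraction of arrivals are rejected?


ρ = λ/μ = 29.11/13.96 = 2.0852
P_K = (1−ρ)ρ^K/(1−ρ^(K+1)) = (-1.0852·18.907197)/(1 − 39.426111)
= -20.518914/-38.426111 = 0.533984

Final: 0.533984


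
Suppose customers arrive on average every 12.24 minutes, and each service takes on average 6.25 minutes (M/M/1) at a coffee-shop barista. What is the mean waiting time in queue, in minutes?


λ = 60/12.24 = 4.9020 /hr
μ = 60/6.25 = 9.6000 /hr
ρ = λ/μ = 4.9020/9.6000 = 0.5106
Wq = ρ/(μ−λ) = 0.5106/(9.6000−4.9020) = 0.10869 hr
In minutes: 0.10869·60 = 6.521 min

Final: 6.521 min


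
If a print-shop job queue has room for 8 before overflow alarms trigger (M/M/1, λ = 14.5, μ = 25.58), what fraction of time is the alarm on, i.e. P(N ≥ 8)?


ρ = 14.5/25.58 = 0.5668
P(N ≥ n) = ρ^n = 0.5668^8 = 0.010660

Final: 0.010660


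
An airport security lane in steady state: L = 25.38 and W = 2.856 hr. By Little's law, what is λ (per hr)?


λ = L/W = 25.38/2.856 = 8.8866 /hr

Final: 8.8866 /hr


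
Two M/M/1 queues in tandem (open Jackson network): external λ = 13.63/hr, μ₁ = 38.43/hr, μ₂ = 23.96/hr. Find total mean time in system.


Each node sees arrival rate λ = 13.63/hr (tandem ⇒ throughput preserved).
W₁ = 1/(μ₁−λ) = 1/(38.43−13.63) = 0.04032 hr
W₂ = 1/(μ₂−λ) = 1/(23.96−13.63) = 0.09681 hr
W_total = W₁ + W₂ = 0.04032 + 0.09681 = 0.13713 hr

Final: 0.13713 hr


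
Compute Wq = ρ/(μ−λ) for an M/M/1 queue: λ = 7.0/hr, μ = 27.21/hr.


ρ = 7.0/27.21 = 0.2573
Wq = ρ/(μ−λ) = 0.2573/(27.21 − 7.0) = 0.2573/20.21 = 0.01273 hr

Final: 0.01273 hr


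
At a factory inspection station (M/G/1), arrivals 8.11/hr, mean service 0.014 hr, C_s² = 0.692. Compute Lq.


ρ = λ·E[S] = 8.11·0.014 = 0.1135
Lq = ρ²(1+C_s²)/(2(1−ρ)) = 0.01289·(1+0.692)/(2·0.8865)
= 0.01289·1.6920/1.7729 = 0.01230

Final: 0.01230


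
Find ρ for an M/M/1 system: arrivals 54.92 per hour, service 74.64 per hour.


ρ = λ/μ = 54.92/74.64 = 0.7358

Final: 0.7358


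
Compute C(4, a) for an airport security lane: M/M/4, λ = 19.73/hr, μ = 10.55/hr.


a = λ/μ = 1.8701; ρ = a/4 = 0.4675
P₀ = 0.150011 (from M/M/c formula)
C(c,a) = [a^c/(c!(1−ρ))]·P₀ = [12.23203/(24·0.5325)]·0.150011
= 0.95719·0.150011 = 0.143589

Final: 0.143589


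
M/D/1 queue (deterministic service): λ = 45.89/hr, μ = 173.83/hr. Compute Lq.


ρ = 45.89/173.83 = 0.2640
M/D/1: Lq = ρ²/(2(1−ρ)) = 0.06969/(2·0.7360) = 0.04735

Final: 0.04735


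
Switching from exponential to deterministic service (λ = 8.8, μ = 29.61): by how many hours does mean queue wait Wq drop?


ρ = 8.8/29.61 = 0.2972
Wq(M/M/1) = ρ/(μ−λ) = 0.2972/20.81 = 0.01428 hr
Wq(M/D/1) = ρ/(2(μ−λ)) = 0.007141 hr
Savings = 0.01428 − 0.007141 = 0.007141 hr

Final: 0.007141 hr


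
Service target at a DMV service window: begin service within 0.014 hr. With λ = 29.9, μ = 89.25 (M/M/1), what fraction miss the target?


ρ = 29.9/89.25 = 0.3350
P(Wq > t) = ρ·e^{−(μ−λ)t} = 0.3350·e^{−0.8309}
= 0.3350·0.435657 = 0.145951

Final: 0.145951


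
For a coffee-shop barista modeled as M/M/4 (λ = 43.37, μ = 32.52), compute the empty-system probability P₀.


a = λ/μ = 43.37/32.52 = 1.3336; ρ = a/c = 0.3334
Σ_{k=0}^{3} a^k/k! (terms k=0..3) = 1.00000 + 1.33364 + 0.88930 + 0.39534 = 3.61827
Tail: a^4/(4!(1−ρ)) = 3.16341/(24·0.6666) = 0.19774
P₀ = 1/(3.61827 + 0.19774) = 1/3.81601 = 0.262054

Final: 0.262054


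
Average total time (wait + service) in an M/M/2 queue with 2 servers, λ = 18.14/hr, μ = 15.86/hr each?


a = 1.1438; ρ = 0.5719; P₀ = 0.272363
Lq = P₀·a^c·ρ/(c!(1−ρ)²) = 0.55585
Wq = Lq/λ = 0.55585/18.14 = 0.03064 hr
W = Wq + 1/μ = 0.03064 + 0.06305 = 0.09369 hr

Final: 0.09369 hr


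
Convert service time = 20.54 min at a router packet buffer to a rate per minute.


μ = 1/(service time) in consistent units.
1 minute = 1 min, so μ = 1/20.54 = 0.04869 per minute

Final: 0.04869 /min


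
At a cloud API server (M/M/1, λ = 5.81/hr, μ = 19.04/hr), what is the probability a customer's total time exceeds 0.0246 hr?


W ~ Exponential(μ−λ) for M/M/1.
μ − λ = 19.04 − 5.81 = 13.2300
P(W > t) = e^{−(μ−λ)t} = e^{−0.3255} = 0.722197

Final: 0.722197


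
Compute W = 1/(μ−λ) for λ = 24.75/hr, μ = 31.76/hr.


W = 1/(μ−λ) = 1/(31.76 − 24.75) = 1/7.01 = 0.1427 hr

Final: 0.1427 hr


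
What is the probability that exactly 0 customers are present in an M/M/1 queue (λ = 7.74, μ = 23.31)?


ρ = 7.74/23.31 = 0.3320
P_n = (1−ρ)·ρ^n = (1 − 0.3320)·0.3320^0 = 0.6680·1.000000 = 0.667954

Final: 0.667954


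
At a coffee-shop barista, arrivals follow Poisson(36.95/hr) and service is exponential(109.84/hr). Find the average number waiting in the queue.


ρ = 36.95/109.84 = 0.3364
Lq = ρ²/(1−ρ) = 0.1132/0.6636 = 0.1705

Final: 0.1705


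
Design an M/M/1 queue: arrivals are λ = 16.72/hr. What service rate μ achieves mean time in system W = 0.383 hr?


W = 1/(μ−λ) ⇒ μ − λ = 1/W = 1/0.383 = 2.6110
μ = λ + 1/W = 16.72 + 2.6110 = 19.3310 per hr

Final: 19.3310 /hr


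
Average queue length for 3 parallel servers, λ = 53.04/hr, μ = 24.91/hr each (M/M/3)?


a = λ/μ = 2.1293; ρ = a/3 = 0.7098
P₀ = 0.091412
Lq = P₀·a^c·ρ / (c!·(1−ρ)²) = 0.091412·9.65360·0.7098/(6·0.08424)
= 1.23914

Final: 1.23914


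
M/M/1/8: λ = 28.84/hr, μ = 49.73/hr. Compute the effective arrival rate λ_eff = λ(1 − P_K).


ρ = 0.5799; P_K = (1−ρ)ρ^8/(1−ρ^9) = 0.005415
λ_eff = λ(1 − P_K) = 28.84·(1 − 0.005415) = 28.84·0.994585 = 28.6838 /hr

Final: 28.6838 /hr


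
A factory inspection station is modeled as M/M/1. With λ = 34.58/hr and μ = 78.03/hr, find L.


ρ = λ/μ = 34.58/78.03 = 0.4432
L = ρ/(1−ρ) = 0.4432/(1 − 0.4432) = 0.4432/0.5568 = 0.7959

Final: 0.7959


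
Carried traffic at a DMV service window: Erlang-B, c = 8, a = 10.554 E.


B(8,10.554) = 0.363515 (Erlang-B)
Carried load = a(1 − B) = 10.554·(1 − 0.363515) = 10.554·0.636485 = 6.7175 E

Final: 6.7175 Erlangs


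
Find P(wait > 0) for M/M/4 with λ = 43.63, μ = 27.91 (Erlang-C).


a = λ/μ = 1.5632; ρ = a/4 = 0.3908
P₀ = 0.207029 (from M/M/c formula)
C(c,a) = [a^c/(c!(1−ρ))]·P₀ = [5.97175/(24·0.6092)]·0.207029
= 0.40845·0.207029 = 0.084561

Final: 0.084561


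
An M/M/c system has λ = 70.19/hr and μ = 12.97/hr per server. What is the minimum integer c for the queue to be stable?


Stability requires cμ > λ ⇔ c > λ/μ.
λ/μ = 70.19/12.97 = 5.4117
Minimum integer c = ⌊5.4117⌋ + 1 = 6
Check: 6·12.97 = 77.82 > 70.19, while 5·12.97 = 64.85 ≤ 70.19

Final: 6 servers


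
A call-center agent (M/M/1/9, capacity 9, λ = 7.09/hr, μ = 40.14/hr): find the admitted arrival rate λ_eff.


ρ = 0.1766; P_K = (1−ρ)ρ^9/(1−ρ^10) = 0.0000001378
λ_eff = λ(1 − P_K) = 7.09·(1 − 0.0000001378) = 7.09·1.000000 = 7.0900 /hr

Final: 7.0900 /hr


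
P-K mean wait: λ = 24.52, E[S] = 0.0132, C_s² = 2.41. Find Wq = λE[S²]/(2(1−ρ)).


ρ = λ·E[S] = 24.52·0.0132 = 0.3237
E[S²] = E[S]²(1+C_s²) = 0.0132²·(1+2.41) = 0.0005942
Wq = λ·E[S²]/(2(1−ρ)) = 24.52·0.0005942/(2·0.6763) = 0.01077 hr

Final: 0.01077 hr


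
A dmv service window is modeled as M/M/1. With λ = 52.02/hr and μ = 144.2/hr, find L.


ρ = λ/μ = 52.02/144.2 = 0.3607
L = ρ/(1−ρ) = 0.3607/(1 − 0.3607) = 0.3607/0.6393 = 0.5643

Final: 0.5643


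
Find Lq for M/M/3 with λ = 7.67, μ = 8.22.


a = λ/μ = 0.9331; ρ = a/3 = 0.3110
P₀ = 0.389872
Lq = P₀·a^c·ρ / (c!·(1−ρ)²) = 0.389872·0.81240·0.3110/(6·0.47468)
= 0.03459

Final: 0.03459


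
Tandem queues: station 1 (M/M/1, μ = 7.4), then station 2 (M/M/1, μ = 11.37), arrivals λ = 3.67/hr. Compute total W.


Each node sees arrival rate λ = 3.67/hr (tandem ⇒ throughput preserved).
W₁ = 1/(μ₁−λ) = 1/(7.4−3.67) = 0.26810 hr
W₂ = 1/(μ₂−λ) = 1/(11.37−3.67) = 0.12987 hr
W_total = W₁ + W₂ = 0.26810 + 0.12987 = 0.39797 hr

Final: 0.39797 hr


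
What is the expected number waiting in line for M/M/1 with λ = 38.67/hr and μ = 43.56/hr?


ρ = 38.67/43.56 = 0.8877
Lq = ρ²/(1−ρ) = 0.7881/0.1123 = 7.0202

Final: 7.0202


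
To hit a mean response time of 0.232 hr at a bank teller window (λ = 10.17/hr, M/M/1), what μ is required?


W = 1/(μ−λ) ⇒ μ − λ = 1/W = 1/0.232 = 4.3103
μ = λ + 1/W = 10.17 + 4.3103 = 14.4803 per hr

Final: 14.4803 /hr


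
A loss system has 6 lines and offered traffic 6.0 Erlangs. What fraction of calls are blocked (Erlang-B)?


B(c,a) = (a^c/c!) / Σ_{k=0}^{c} a^k/k!
a^6/6! = 64.800000
Σ terms (k=0..6): 1.00000 + 6.00000 + 18.00000 + 36.00000 + 54.00000 + 64.80000 + 64.80000 = 244.600000
B = 64.800000/244.600000 = 0.264922

Final: 0.264922


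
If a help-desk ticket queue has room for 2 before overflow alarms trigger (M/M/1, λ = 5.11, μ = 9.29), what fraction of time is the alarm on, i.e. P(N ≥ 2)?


ρ = 5.11/9.29 = 0.5501
P(N ≥ n) = ρ^n = 0.5501^2 = 0.302559

Final: 0.302559


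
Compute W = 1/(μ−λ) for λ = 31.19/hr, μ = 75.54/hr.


W = 1/(μ−λ) = 1/(75.54 − 31.19) = 1/44.35 = 0.02255 hr

Final: 0.02255 hr


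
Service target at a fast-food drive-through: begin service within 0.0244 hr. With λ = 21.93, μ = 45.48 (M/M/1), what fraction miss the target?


ρ = 21.93/45.48 = 0.4822
P(Wq > t) = ρ·e^{−(μ−λ)t} = 0.4822·e^{−0.5746}
= 0.4822·0.562919 = 0.271434

Final: 0.271434


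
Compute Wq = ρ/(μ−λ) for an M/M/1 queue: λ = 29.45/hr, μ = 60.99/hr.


ρ = 29.45/60.99 = 0.4829
Wq = ρ/(μ−λ) = 0.4829/(60.99 − 29.45) = 0.4829/31.54 = 0.01531 hr

Final: 0.01531 hr


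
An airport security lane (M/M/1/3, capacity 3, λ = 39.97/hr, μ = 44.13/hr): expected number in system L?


ρ = 39.97/44.13 = 0.9057
L = ρ[1 − (K+1)ρ^K + Kρ^(K+1)] / [(1−ρ)(1−ρ^(K+1))]
Numerator: 0.9057·(1 − 4·0.743020 + 3·0.672978) = 0.042436
Denominator: (0.09427)·(0.327022) = 0.030827
L = 0.042436/0.030827 = 1.3766

Final: 1.3766


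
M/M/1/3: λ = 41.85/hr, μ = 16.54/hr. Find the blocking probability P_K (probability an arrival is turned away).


ρ = λ/μ = 41.85/16.54 = 2.5302
P_K = (1−ρ)ρ^K/(1−ρ^(K+1)) = (-1.5302·16.198689)/(1 − 40.986405)
= -24.787716/-39.986405 = 0.619904

Final: 0.619904


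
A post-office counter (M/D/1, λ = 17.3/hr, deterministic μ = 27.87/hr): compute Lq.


ρ = 17.3/27.87 = 0.6207
M/D/1: Lq = ρ²/(2(1−ρ)) = 0.3853/(2·0.3793) = 0.50798

Final: 0.50798


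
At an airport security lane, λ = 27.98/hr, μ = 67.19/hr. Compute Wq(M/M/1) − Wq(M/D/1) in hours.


ρ = 27.98/67.19 = 0.4164
Wq(M/M/1) = ρ/(μ−λ) = 0.4164/39.21 = 0.01062 hr
Wq(M/D/1) = ρ/(2(μ−λ)) = 0.005310 hr
Savings = 0.01062 − 0.005310 = 0.005310 hr

Final: 0.005310 hr


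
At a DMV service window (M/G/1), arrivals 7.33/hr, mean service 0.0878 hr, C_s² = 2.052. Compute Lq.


ρ = λ·E[S] = 7.33·0.0878 = 0.6436
Lq = ρ²(1+C_s²)/(2(1−ρ)) = 0.4142·(1+2.052)/(2·0.3564)
= 0.4142·3.0520/0.7129 = 1.77330

Final: 1.77330


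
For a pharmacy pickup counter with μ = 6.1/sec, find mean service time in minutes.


Mean service time = 1/μ = 1/6.1 second = 0.16393 second
In minutes: 0.16393 × 0.0166667 = 0.002732 min

Final: 0.002732 min


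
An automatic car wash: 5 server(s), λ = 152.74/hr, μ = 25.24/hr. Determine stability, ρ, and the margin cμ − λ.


Total capacity cμ = 5·25.24 = 126.20/hr
ρ = λ/(cμ) = 152.74/126.20 = 1.2103
Stable ⇔ ρ < 1: NO
Spare capacity = cμ − λ = 126.20 − 152.74 = -26.54/hr

Final: ρ = 1.2103; unstable; margin = -26.54/hr


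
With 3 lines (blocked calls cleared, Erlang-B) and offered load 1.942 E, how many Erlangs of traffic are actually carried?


B(3,1.942) = 0.201818 (Erlang-B)
Carried load = a(1 − B) = 1.942·(1 − 0.201818) = 1.942·0.798182 = 1.5501 E

Final: 1.5501 Erlangs


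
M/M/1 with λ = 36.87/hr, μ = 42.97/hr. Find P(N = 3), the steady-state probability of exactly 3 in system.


ρ = 36.87/42.97 = 0.8580
P_n = (1−ρ)·ρ^n = (1 − 0.8580)·0.8580^3 = 0.1420·0.631718 = 0.089678

Final: 0.089678


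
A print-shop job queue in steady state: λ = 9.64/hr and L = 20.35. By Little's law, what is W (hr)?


W = L/λ = 20.35/9.64 = 2.1110 hr

Final: 2.1110 hr


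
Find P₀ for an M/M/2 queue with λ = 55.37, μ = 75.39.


a = λ/μ = 55.37/75.39 = 0.7344; ρ = a/c = 0.3672
Σ_{k=0}^{1} a^k/k! (terms k=0..1) = 1.00000 + 0.73445 = 1.73445
Tail: a^2/(2!(1−ρ)) = 0.53941/(2·0.6328) = 0.42623
P₀ = 1/(1.73445 + 0.42623) = 1/2.16067 = 0.462818

Final: 0.462818


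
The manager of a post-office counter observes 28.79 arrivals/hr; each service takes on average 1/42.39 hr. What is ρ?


ρ = λ/μ = 28.79/42.39 = 0.6792

Final: 0.6792


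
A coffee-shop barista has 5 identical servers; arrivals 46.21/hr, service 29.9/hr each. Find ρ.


ρ = λ/(cμ) = 46.21/(5·29.9) = 46.21/149.50 = 0.3091

Final: 0.3091


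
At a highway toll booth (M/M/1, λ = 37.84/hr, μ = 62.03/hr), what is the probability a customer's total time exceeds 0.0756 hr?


W ~ Exponential(μ−λ) for M/M/1.
μ − λ = 62.03 − 37.84 = 24.1900
P(W > t) = e^{−(μ−λ)t} = e^{−1.8288} = 0.160612

Final: 0.160612


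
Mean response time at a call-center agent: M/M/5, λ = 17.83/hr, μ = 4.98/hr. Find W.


a = 3.5803; ρ = 0.7161; P₀ = 0.023391
Lq = P₀·a^c·ρ/(c!(1−ρ)²) = 1.01855
Wq = Lq/λ = 1.01855/17.83 = 0.05713 hr
W = Wq + 1/μ = 0.05713 + 0.20080 = 0.25793 hr

Final: 0.25793 hr


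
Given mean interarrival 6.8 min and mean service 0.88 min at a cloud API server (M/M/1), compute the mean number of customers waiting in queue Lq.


λ = 60/6.8 = 8.8235 /hr
μ = 60/0.88 = 68.1818 /hr
ρ = λ/μ = 8.8235/68.1818 = 0.1294
Lq = ρ²/(1−ρ) = 0.01675/0.8706 = 0.01924

Final: 0.01924


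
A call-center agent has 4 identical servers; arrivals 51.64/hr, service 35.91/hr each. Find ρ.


ρ = λ/(cμ) = 51.64/(4·35.91) = 51.64/143.64 = 0.3595

Final: 0.3595


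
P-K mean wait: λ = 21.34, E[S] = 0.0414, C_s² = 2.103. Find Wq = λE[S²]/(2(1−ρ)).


ρ = λ·E[S] = 21.34·0.0414 = 0.8835
E[S²] = E[S]²(1+C_s²) = 0.0414²·(1+2.103) = 0.005318
Wq = λ·E[S²]/(2(1−ρ)) = 21.34·0.005318/(2·0.1165) = 0.48700 hr

Final: 0.48700 hr


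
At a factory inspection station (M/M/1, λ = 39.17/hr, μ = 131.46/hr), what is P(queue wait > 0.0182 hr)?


ρ = 39.17/131.46 = 0.2980
P(Wq > t) = ρ·e^{−(μ−λ)t} = 0.2980·e^{−1.6797}
= 0.2980·0.186434 = 0.055550

Final: 0.055550


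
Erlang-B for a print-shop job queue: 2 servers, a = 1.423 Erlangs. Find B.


B(c,a) = (a^c/c!) / Σ_{k=0}^{c} a^k/k!
a^2/2! = 1.012465
Σ terms (k=0..2): 1.00000 + 1.42300 + 1.01246 = 3.435465
B = 1.012465/3.435465 = 0.294710

Final: 0.294710


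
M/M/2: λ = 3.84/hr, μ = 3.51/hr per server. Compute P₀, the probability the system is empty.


a = λ/μ = 3.84/3.51 = 1.0940; ρ = a/c = 0.5470
Σ_{k=0}^{1} a^k/k! (terms k=0..1) = 1.00000 + 1.09402 = 2.09402
Tail: a^2/(2!(1−ρ)) = 1.19687/(2·0.4530) = 1.32108
P₀ = 1/(2.09402 + 1.32108) = 1/3.41509 = 0.292818

Final: 0.292818


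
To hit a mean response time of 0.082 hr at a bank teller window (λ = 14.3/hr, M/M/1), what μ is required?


W = 1/(μ−λ) ⇒ μ − λ = 1/W = 1/0.082 = 12.1951
μ = λ + 1/W = 14.3 + 12.1951 = 26.4951 per hr

Final: 26.4951 /hr


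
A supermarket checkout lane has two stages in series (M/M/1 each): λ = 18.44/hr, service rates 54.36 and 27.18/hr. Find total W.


Each node sees arrival rate λ = 18.44/hr (tandem ⇒ throughput preserved).
W₁ = 1/(μ₁−λ) = 1/(54.36−18.44) = 0.02784 hr
W₂ = 1/(μ₂−λ) = 1/(27.18−18.44) = 0.11442 hr
W_total = W₁ + W₂ = 0.02784 + 0.11442 = 0.14226 hr

Final: 0.14226 hr


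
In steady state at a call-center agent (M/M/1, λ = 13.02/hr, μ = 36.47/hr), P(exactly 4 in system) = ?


ρ = 13.02/36.47 = 0.3570
P_n = (1−ρ)·ρ^n = (1 − 0.3570)·0.3570^4 = 0.6430·0.016244 = 0.010445

Final: 0.010445


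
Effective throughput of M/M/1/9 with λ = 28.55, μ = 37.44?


ρ = 0.7626; P_K = (1−ρ)ρ^9/(1−ρ^10) = 0.022176
λ_eff = λ(1 − P_K) = 28.55·(1 − 0.022176) = 28.55·0.977824 = 27.9169 /hr

Final: 27.9169 /hr


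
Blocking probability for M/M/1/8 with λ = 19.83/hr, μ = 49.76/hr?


ρ = λ/μ = 19.83/49.76 = 0.3985
P_K = (1−ρ)ρ^K/(1−ρ^(K+1)) = (0.6015·0.0006361)/(1 − 0.0002535)
= 0.0003826/0.999746 = 0.0003827

Final: 0.0003827


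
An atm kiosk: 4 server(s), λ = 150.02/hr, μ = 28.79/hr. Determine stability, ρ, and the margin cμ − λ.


Total capacity cμ = 4·28.79 = 115.16/hr
ρ = λ/(cμ) = 150.02/115.16 = 1.3027
Stable ⇔ ρ < 1: NO
Spare capacity = cμ − λ = 115.16 − 150.02 = -34.86/hr

Final: ρ = 1.3027; unstable; margin = -34.86/hr


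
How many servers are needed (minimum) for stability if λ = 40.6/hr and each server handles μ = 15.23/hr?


Stability requires cμ > λ ⇔ c > λ/μ.
λ/μ = 40.6/15.23 = 2.6658
Minimum integer c = ⌊2.6658⌋ + 1 = 3
Check: 3·15.23 = 45.69 > 40.6, while 2·15.23 = 30.46 ≤ 40.6

Final: 3 servers


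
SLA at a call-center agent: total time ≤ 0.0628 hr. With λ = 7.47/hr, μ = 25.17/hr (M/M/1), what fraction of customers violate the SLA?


W ~ Exponential(μ−λ) for M/M/1.
μ − λ = 25.17 − 7.47 = 17.7000
P(W > t) = e^{−(μ−λ)t} = e^{−1.1116} = 0.329045

Final: 0.329045


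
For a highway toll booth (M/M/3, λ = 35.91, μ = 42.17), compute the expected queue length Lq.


a = λ/μ = 0.8516; ρ = a/3 = 0.2839
P₀ = 0.424118
Lq = P₀·a^c·ρ / (c!·(1−ρ)²) = 0.424118·0.61750·0.2839/(6·0.51287)
= 0.02416

Final: 0.02416


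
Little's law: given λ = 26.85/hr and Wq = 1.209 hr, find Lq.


Lq = λWq = 26.85·1.209 = 32.4617

Final: 32.4617


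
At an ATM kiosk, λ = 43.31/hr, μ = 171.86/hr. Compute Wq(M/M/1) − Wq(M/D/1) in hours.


ρ = 43.31/171.86 = 0.2520
Wq(M/M/1) = ρ/(μ−λ) = 0.2520/128.55 = 0.001960 hr
Wq(M/D/1) = ρ/(2(μ−λ)) = 0.0009802 hr
Savings = 0.001960 − 0.0009802 = 0.0009802 hr

Final: 0.0009802 hr


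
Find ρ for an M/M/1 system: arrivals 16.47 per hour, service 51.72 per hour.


ρ = λ/μ = 16.47/51.72 = 0.3184

Final: 0.3184


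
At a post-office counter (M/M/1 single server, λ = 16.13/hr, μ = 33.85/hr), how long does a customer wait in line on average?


ρ = 16.13/33.85 = 0.4765
Wq = ρ/(μ−λ) = 0.4765/(33.85 − 16.13) = 0.4765/17.72 = 0.02689 hr

Final: 0.02689 hr


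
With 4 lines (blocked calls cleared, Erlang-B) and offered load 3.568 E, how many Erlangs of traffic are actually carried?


B(4,3.568) = 0.267370 (Erlang-B)
Carried load = a(1 − B) = 3.568·(1 − 0.267370) = 3.568·0.732630 = 2.6140 E

Final: 2.6140 Erlangs


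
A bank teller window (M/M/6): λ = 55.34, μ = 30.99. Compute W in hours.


a = 1.7857; ρ = 0.2976; P₀ = 0.167549
Lq = P₀·a^c·ρ/(c!(1−ρ)²) = 0.004552
Wq = Lq/λ = 0.004552/55.34 = 0.00008226 hr
W = Wq + 1/μ = 0.00008226 + 0.03227 = 0.03235 hr

Final: 0.03235 hr


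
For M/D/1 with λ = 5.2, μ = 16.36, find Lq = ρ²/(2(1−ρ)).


ρ = 5.2/16.36 = 0.3178
M/D/1: Lq = ρ²/(2(1−ρ)) = 0.1010/(2·0.6822) = 0.07405

Final: 0.07405


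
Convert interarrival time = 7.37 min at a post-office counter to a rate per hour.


λ = 1/(interarrival time) in consistent units.
1 hour = 60 min, so λ = 60/7.37 = 8.1411 per hour

Final: 8.1411 /hr


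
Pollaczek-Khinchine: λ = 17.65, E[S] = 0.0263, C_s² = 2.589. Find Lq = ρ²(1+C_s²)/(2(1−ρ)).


ρ = λ·E[S] = 17.65·0.0263 = 0.4642
Lq = ρ²(1+C_s²)/(2(1−ρ)) = 0.2155·(1+2.589)/(2·0.5358)
= 0.2155·3.5890/1.0716 = 0.72167

Final: 0.72167


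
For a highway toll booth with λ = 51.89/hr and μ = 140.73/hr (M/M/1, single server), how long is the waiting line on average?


ρ = 51.89/140.73 = 0.3687
Lq = ρ²/(1−ρ) = 0.1360/0.6313 = 0.2154

Final: 0.2154


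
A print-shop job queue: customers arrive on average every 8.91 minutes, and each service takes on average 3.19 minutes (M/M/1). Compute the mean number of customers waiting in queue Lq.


λ = 60/8.91 = 6.7340 /hr
μ = 60/3.19 = 18.8088 /hr
ρ = λ/μ = 6.7340/18.8088 = 0.3580
Lq = ρ²/(1−ρ) = 0.1282/0.6420 = 0.1997

Final: 0.1997


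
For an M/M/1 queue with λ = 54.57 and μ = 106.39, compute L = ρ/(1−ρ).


ρ = λ/μ = 54.57/106.39 = 0.5129
L = ρ/(1−ρ) = 0.5129/(1 − 0.5129) = 0.5129/0.4871 = 1.0531

Final: 1.0531


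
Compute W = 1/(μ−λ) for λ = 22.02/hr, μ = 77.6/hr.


W = 1/(μ−λ) = 1/(77.6 − 22.02) = 1/55.58 = 0.01799 hr

Final: 0.01799 hr


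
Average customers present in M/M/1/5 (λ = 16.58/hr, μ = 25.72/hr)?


ρ = 16.58/25.72 = 0.6446
L = ρ[1 − (K+1)ρ^K + Kρ^(K+1)] / [(1−ρ)(1−ρ^(K+1))]
Numerator: 0.6446·(1 − 6·0.111319 + 5·0.071760) = 0.445370
Denominator: (0.3554)·(0.928240) = 0.329865
L = 0.445370/0.329865 = 1.3502

Final: 1.3502


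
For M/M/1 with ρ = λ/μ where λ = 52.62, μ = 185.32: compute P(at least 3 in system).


ρ = 52.62/185.32 = 0.2839
P(N ≥ n) = ρ^n = 0.2839^3 = 0.022892

Final: 0.022892


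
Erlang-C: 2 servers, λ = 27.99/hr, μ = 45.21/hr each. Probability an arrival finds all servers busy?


a = λ/μ = 0.6191; ρ = a/2 = 0.3096
P₀ = 0.527236 (from M/M/c formula)
C(c,a) = [a^c/(c!(1−ρ))]·P₀ = [0.38330/(2·0.6904)]·0.527236
= 0.27757·0.527236 = 0.146347

Final: 0.146347


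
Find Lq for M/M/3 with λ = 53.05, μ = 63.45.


a = λ/μ = 0.8361; ρ = a/3 = 0.2787
P₀ = 0.430911
Lq = P₀·a^c·ρ / (c!·(1−ρ)²) = 0.430911·0.58447·0.2787/(6·0.52028)
= 0.02249

Final: 0.02249


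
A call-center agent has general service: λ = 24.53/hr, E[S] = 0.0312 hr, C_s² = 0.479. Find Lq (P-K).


ρ = λ·E[S] = 24.53·0.0312 = 0.7653
Lq = ρ²(1+C_s²)/(2(1−ρ)) = 0.5857·(1+0.479)/(2·0.2347)
= 0.5857·1.4790/0.4693 = 1.84585

Final: 1.84585


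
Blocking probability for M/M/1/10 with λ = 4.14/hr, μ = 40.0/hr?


ρ = λ/μ = 4.14/40.0 = 0.1035
P_K = (1−ρ)ρ^K/(1−ρ^(K+1)) = (0.8965·1.411e-10)/(1 − 1.460e-11)
= 1.265e-10/1.000000 = 1.265e-10

Final: 1.265e-10


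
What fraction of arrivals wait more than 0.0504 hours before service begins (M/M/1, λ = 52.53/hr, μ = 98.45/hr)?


ρ = 52.53/98.45 = 0.5336
P(Wq > t) = ρ·e^{−(μ−λ)t} = 0.5336·e^{−2.3144}
= 0.5336·0.098829 = 0.052732

Final: 0.052732


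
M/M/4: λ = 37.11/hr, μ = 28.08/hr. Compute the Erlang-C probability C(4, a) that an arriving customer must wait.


a = λ/μ = 1.3216; ρ = a/4 = 0.3304
P₀ = 0.265294 (from M/M/c formula)
C(c,a) = [a^c/(c!(1−ρ))]·P₀ = [3.05053/(24·0.6696)]·0.265294
= 0.18982·0.265294 = 0.050359

Final: 0.050359


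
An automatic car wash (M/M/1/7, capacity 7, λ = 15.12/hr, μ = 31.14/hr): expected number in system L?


ρ = 15.12/31.14 = 0.4855
L = ρ[1 − (K+1)ρ^K + Kρ^(K+1)] / [(1−ρ)(1−ρ^(K+1))]
Numerator: 0.4855·(1 − 8·0.006363 + 7·0.003089) = 0.471335
Denominator: (0.5145)·(0.996911) = 0.512862
L = 0.471335/0.512862 = 0.9190

Final: 0.9190


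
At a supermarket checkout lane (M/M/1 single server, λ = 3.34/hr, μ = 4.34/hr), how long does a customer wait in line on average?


ρ = 3.34/4.34 = 0.7696
Wq = ρ/(μ−λ) = 0.7696/(4.34 − 3.34) = 0.7696/1.00 = 0.7696 hr

Final: 0.7696 hr


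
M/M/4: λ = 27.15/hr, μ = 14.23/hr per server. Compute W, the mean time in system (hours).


a = 1.9079; ρ = 0.4770; P₀ = 0.144065
Lq = P₀·a^c·ρ/(c!(1−ρ)²) = 0.13870
Wq = Lq/λ = 0.13870/27.15 = 0.005109 hr
W = Wq + 1/μ = 0.005109 + 0.07027 = 0.07538 hr

Final: 0.07538 hr


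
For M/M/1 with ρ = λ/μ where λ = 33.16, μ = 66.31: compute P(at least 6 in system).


ρ = 33.16/66.31 = 0.5001
P(N ≥ n) = ρ^n = 0.5001^6 = 0.015639

Final: 0.015639


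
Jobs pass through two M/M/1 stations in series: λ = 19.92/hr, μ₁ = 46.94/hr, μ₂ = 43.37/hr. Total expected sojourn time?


Each node sees arrival rate λ = 19.92/hr (tandem ⇒ throughput preserved).
W₁ = 1/(μ₁−λ) = 1/(46.94−19.92) = 0.03701 hr
W₂ = 1/(μ₂−λ) = 1/(43.37−19.92) = 0.04264 hr
W_total = W₁ + W₂ = 0.03701 + 0.04264 = 0.07965 hr

Final: 0.07965 hr


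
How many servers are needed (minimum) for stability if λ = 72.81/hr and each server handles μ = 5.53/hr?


Stability requires cμ > λ ⇔ c > λ/μ.
λ/μ = 72.81/5.53 = 13.1664
Minimum integer c = ⌊13.1664⌋ + 1 = 14
Check: 14·5.53 = 77.42 > 72.81, while 13·5.53 = 71.89 ≤ 72.81

Final: 14 servers


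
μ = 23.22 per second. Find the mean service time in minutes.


Mean service time = 1/μ = 1/23.22 second = 0.04307 second
In minutes: 0.04307 × 0.0166667 = 0.0007178 min

Final: 0.0007178 min


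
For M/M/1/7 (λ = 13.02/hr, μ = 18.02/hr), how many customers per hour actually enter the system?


ρ = 0.7225; P_K = (1−ρ)ρ^7/(1−ρ^8) = 0.030813
λ_eff = λ(1 − P_K) = 13.02·(1 − 0.030813) = 13.02·0.969187 = 12.6188 /hr

Final: 12.6188 /hr


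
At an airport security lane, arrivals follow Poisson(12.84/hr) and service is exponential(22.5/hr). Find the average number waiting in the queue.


ρ = 12.84/22.5 = 0.5707
Lq = ρ²/(1−ρ) = 0.3257/0.4293 = 0.7585

Final: 0.7585


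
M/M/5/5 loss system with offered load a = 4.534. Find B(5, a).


B(c,a) = (a^c/c!) / Σ_{k=0}^{c} a^k/k!
a^5/5! = 15.967111
Σ terms (k=0..5): 1.00000 + 4.53400 + 10.27858 + 15.53436 + 17.60819 + 15.96711 = 64.922240
B = 15.967111/64.922240 = 0.245942

Final: 0.245942


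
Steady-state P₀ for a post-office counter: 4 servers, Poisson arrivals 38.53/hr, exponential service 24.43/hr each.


a = λ/μ = 38.53/24.43 = 1.5772; ρ = a/c = 0.3943
Σ_{k=0}^{3} a^k/k! (terms k=0..3) = 1.00000 + 1.57716 + 1.24372 + 0.65385 = 4.47472
Tail: a^4/(4!(1−ρ)) = 6.18731/(24·0.6057) = 0.42562
P₀ = 1/(4.47472 + 0.42562) = 1/4.90034 = 0.204067

Final: 0.204067


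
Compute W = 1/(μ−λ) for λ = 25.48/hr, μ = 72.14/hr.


W = 1/(μ−λ) = 1/(72.14 − 25.48) = 1/46.66 = 0.02143 hr

Final: 0.02143 hr


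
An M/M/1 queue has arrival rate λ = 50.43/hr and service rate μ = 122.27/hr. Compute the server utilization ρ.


ρ = λ/μ = 50.43/122.27 = 0.4124

Final: 0.4124


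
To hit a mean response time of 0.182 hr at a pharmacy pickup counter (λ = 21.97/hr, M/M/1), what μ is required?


W = 1/(μ−λ) ⇒ μ − λ = 1/W = 1/0.182 = 5.4945
μ = λ + 1/W = 21.97 + 5.4945 = 27.4645 per hr

Final: 27.4645 /hr


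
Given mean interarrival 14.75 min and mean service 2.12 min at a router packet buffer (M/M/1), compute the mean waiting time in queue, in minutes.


λ = 60/14.75 = 4.0678 /hr
μ = 60/2.12 = 28.3019 /hr
ρ = λ/μ = 4.0678/28.3019 = 0.1437
Wq = ρ/(μ−λ) = 0.1437/(28.3019−4.0678) = 0.005931 hr
In minutes: 0.005931·60 = 0.3559 min

Final: 0.3559 min


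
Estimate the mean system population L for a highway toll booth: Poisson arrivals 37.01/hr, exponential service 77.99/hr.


ρ = λ/μ = 37.01/77.99 = 0.4745
L = ρ/(1−ρ) = 0.4745/(1 − 0.4745) = 0.4745/0.5255 = 0.9031

Final: 0.9031


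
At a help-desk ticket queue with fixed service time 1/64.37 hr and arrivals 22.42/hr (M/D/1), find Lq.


ρ = 22.42/64.37 = 0.3483
M/D/1: Lq = ρ²/(2(1−ρ)) = 0.1213/(2·0.6517) = 0.09307

Final: 0.09307


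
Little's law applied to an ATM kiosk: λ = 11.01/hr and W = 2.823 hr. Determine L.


L = λW = 11.01·2.823 = 31.0812

Final: 31.0812


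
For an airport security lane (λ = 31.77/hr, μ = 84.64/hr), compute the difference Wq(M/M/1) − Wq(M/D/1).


ρ = 31.77/84.64 = 0.3754
Wq(M/M/1) = ρ/(μ−λ) = 0.3754/52.87 = 0.007100 hr
Wq(M/D/1) = ρ/(2(μ−λ)) = 0.003550 hr
Savings = 0.007100 − 0.003550 = 0.003550 hr

Final: 0.003550 hr


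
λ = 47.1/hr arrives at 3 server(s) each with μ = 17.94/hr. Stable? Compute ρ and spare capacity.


Total capacity cμ = 3·17.94 = 53.82/hr
ρ = λ/(cμ) = 47.1/53.82 = 0.8751
Stable ⇔ ρ < 1: YES
Spare capacity = cμ − λ = 53.82 − 47.1 = 6.72/hr

Final: ρ = 0.8751; stable; margin = 6.72/hr


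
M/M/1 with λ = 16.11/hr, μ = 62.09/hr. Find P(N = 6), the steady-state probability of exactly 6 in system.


ρ = 16.11/62.09 = 0.2595
P_n = (1−ρ)·ρ^n = (1 − 0.2595)·0.2595^6 = 0.7405·0.0003051 = 0.0002259

Final: 0.0002259


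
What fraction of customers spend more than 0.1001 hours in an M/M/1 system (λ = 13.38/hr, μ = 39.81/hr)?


W ~ Exponential(μ−λ) for M/M/1.
μ − λ = 39.81 − 13.38 = 26.4300
P(W > t) = e^{−(μ−λ)t} = e^{−2.6456} = 0.070960

Final: 0.070960


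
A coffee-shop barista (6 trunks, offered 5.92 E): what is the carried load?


B(6,5.92) = 0.259286 (Erlang-B)
Carried load = a(1 − B) = 5.92·(1 − 0.259286) = 5.92·0.740714 = 4.3850 E

Final: 4.3850 Erlangs


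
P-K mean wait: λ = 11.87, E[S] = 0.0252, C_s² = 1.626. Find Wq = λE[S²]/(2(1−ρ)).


ρ = λ·E[S] = 11.87·0.0252 = 0.2991
E[S²] = E[S]²(1+C_s²) = 0.0252²·(1+1.626) = 0.001668
Wq = λ·E[S²]/(2(1−ρ)) = 11.87·0.001668/(2·0.7009) = 0.01412 hr

Final: 0.01412 hr


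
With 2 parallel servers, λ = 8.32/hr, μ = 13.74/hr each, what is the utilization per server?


ρ = λ/(cμ) = 8.32/(2·13.74) = 8.32/27.48 = 0.3028

Final: 0.3028


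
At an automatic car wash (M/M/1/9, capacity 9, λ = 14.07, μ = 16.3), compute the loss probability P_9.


ρ = λ/μ = 14.07/16.3 = 0.8632
P_K = (1−ρ)ρ^K/(1−ρ^(K+1)) = (0.1368·0.266047)/(1 − 0.229649)
= 0.036398/0.770351 = 0.047248

Final: 0.047248


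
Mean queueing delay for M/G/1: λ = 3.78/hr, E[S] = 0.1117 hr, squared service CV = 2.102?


ρ = λ·E[S] = 3.78·0.1117 = 0.4222
E[S²] = E[S]²(1+C_s²) = 0.1117²·(1+2.102) = 0.038703
Wq = λ·E[S²]/(2(1−ρ)) = 3.78·0.038703/(2·0.5778) = 0.12661 hr

Final: 0.12661 hr
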